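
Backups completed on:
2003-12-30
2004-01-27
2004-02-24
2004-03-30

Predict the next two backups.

2004-04-27, 2004-05-25

Every date is a Tuesday; gaps 28, 28, 35 days.
Each is the last Tuesday of its month (at least one falls on the 29th or later, ruling out '4th Tuesday').
Last Tuesday of April 2004: 2004-04-27.
May 2004 ends with Tuesday 2004-05-25.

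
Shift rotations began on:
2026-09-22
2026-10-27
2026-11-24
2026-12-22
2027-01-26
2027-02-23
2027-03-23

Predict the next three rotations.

These are Tuesdays at 28- or 35-day spacing (35, 28, 28, 35, 28, 28).
The pattern: 4th Tuesday of the month.
4th Tuesday of April 2027: 2027-04-27.
May 2027 — 4th Tuesday is 2027-05-25.
June 2027 — 4th Tuesday is 2027-06-22.

2027-04-27, 2027-05-25, 2027-06-22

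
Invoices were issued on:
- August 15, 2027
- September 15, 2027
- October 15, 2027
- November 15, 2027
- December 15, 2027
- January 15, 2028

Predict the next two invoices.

February 15, 2028; March 15, 2028

The day-of-month is always 15 (31, 30, 31, 30, 31 days between events).
So this recurs on the 15th of each month.
Next: February 2028 → February 15, 2028.
Next: March 2028 → March 15, 2028.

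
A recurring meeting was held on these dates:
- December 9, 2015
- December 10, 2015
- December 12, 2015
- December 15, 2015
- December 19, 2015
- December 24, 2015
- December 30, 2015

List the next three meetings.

January 6, 2016; January 14, 2016; January 23, 2016

The spacing grows by 1 each time: 1, 2, 3, 4, 5, 6 days.
Next gap: 7 days. December 30, 2015 + 7 days = January 6, 2016.
Next gap: 8 days. January 6, 2016 + 8 days = January 14, 2016.
Next gap: 9 days. January 14, 2016 + 9 days = January 23, 2016.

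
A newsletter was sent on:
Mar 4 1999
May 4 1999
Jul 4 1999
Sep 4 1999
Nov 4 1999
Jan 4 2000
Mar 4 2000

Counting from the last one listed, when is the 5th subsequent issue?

Jan 4 2001

Gaps: 61, 61, 62, 61, 61, 60 days — not constant. Every event is on the 4th of the month.
Pattern: the 4th of every 2 months.
May 2000: May 4 2000.
July 2000: Jul 4 2000.
Next: September 2000 → Sep 4 2000.
November 2000: Nov 4 2000.
January 2001: Jan 4 2001.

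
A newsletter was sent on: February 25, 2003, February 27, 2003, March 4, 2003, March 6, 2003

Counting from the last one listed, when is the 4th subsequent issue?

Gaps: 2, 5, 2 days — not constant, but cyclic with period 2.
The events fall on every Tuesday and Thursday.
The following Tuesday is March 11, 2003.
The following Thursday is March 13, 2003.
The following Tuesday is March 18, 2003.
The following Thursday is March 20, 2003.

March 20, 2003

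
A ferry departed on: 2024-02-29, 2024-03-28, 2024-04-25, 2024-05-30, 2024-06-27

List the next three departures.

2024-07-25, 2024-08-29, 2024-09-26

These are Thursdays with 28, 28, 35, 28-day gaps.
Each is the final Thursday of its month — 2024-02-29 is past the 28th, so '4th Thursday' doesn't fit.
July 2024 ends with Thursday 2024-07-25.
Last Thursday of August 2024: 2024-08-29.
September 2024 ends with Thursday 2024-09-26.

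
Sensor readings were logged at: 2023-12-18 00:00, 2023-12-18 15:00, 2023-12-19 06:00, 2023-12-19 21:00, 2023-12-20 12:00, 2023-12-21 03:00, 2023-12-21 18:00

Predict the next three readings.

2023-12-22 09:00, 2023-12-23 00:00, 2023-12-23 15:00

Gaps: 15, 15, 15, 15, 15, 15 hours — each event is 15 hours after the previous one.
2023-12-21 18:00 + 15 h = 2023-12-22 09:00.
2023-12-22 09:00 + 15 h = 2023-12-23 00:00.
2023-12-23 00:00 + 15 h = 2023-12-23 15:00.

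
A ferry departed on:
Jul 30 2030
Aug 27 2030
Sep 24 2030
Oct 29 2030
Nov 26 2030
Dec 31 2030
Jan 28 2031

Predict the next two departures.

Every date is a Tuesday; gaps 28, 28, 35, 28, 35, 28 days.
Each is the last Tuesday of its month (at least one falls on the 29th or later, ruling out '4th Tuesday').
Last Tuesday of February 2031: Feb 25 2031.
Last Tuesday of March 2031: Mar 25 2031.

Feb 25 2031, Mar 25 2031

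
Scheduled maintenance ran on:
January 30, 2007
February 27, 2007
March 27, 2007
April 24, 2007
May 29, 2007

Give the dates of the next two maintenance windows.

Every date is a Tuesday; gaps 28, 28, 28, 35 days.
Each is the last Tuesday of its month (at least one falls on the 29th or later, ruling out '4th Tuesday').
June 2007 ends with Tuesday June 26, 2007.
Last Tuesday of July 2007: July 31, 2007.

June 26, 2007; July 31, 2007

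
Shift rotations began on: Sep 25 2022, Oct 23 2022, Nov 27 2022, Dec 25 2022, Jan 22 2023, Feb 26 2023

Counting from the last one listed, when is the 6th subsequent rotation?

Gaps: 28, 35, 28, 28, 35 days — a mix of 28 and 35. Every date is a Sunday.
Each is the 4th Sunday of its month.
March 2023 — 4th Sunday is Mar 26 2023.
4th Sunday of April 2023: Apr 23 2023.
4th Sunday of May 2023: May 28 2023.
June 2023 — 4th Sunday is Jun 25 2023.
4th Sunday of July 2023: Jul 23 2023.
August 2023 — 4th Sunday is Aug 27 2023.

Aug 27 2023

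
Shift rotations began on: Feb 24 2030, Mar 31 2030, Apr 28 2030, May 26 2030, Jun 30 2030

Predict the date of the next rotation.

Jul 28 2030

Every date is a Sunday; gaps 35, 28, 28, 35 days.
Each is the last Sunday of its month (at least one falls on the 29th or later, ruling out '4th Sunday').
Last Sunday of July 2030: Jul 28 2030.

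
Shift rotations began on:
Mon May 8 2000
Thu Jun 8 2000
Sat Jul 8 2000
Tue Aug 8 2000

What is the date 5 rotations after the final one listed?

Mon Jan 8 2001

The day-of-month is always 8 (31, 30, 31 days between events).
So this recurs on the 8th of each month.
Next: September 2000 → Fri Sep 8 2000.
Next: October 2000 → Sun Oct 8 2000.
November 2000: Wed Nov 8 2000.
December 2000: Fri Dec 8 2000.
January 2001: Mon Jan 8 2001.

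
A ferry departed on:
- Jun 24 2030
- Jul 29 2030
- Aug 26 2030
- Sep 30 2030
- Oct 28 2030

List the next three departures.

These are Mondays with 35, 28, 35, 28-day gaps.
Each is the final Monday of its month — Jul 29 2030 is past the 28th, so '4th Monday' doesn't fit.
November 2030 ends with Monday Nov 25 2030.
December 2030 ends with Monday Dec 30 2030.
January 2031 ends with Monday Jan 27 2031.

Nov 25 2030, Dec 30 2030, Jan 27 2031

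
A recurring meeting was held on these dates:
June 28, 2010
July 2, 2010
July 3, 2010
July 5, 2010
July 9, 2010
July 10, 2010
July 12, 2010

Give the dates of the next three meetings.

July 16, 2010; July 17, 2010; July 19, 2010

The gap pattern 4, 1, 2, 4, 1, 2 repeats every 3 events.
These are the Mondays, Fridays and Saturdays of each week.
The following Friday is July 16, 2010.
The following Saturday is July 17, 2010.
The following Monday is July 19, 2010.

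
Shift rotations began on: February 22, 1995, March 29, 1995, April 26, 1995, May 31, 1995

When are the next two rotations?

June 28, 1995; July 26, 1995

These are Wednesdays with 35, 28, 35-day gaps.
Each is the final Wednesday of its month — March 29, 1995 is past the 28th, so '4th Wednesday' doesn't fit.
Last Wednesday of June 1995: June 28, 1995.
Last Wednesday of July 1995: July 26, 1995.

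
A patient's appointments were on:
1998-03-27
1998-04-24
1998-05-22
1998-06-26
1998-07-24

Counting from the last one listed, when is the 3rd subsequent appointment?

These are Fridays at 28- or 35-day spacing (28, 28, 35, 28).
The pattern: 4th Friday of the month.
August 1998 — 4th Friday is 1998-08-28.
4th Friday of September 1998: 1998-09-25.
4th Friday of October 1998: 1998-10-23.

1998-10-23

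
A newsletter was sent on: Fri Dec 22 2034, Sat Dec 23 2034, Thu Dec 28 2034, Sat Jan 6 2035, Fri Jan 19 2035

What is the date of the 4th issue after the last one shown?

Sat Apr 21 2035

The spacing grows by 4 each time: 1, 5, 9, 13 days.
Next gap: 17 days. Fri Jan 19 2035 + 17 days = Mon Feb 5 2035.
Next gap: 21 days. Mon Feb 5 2035 + 21 days = Mon Feb 26 2035.
Next gap: 25 days. Mon Feb 26 2035 + 25 days = Fri Mar 23 2035.
Next gap: 29 days. Fri Mar 23 2035 + 29 days = Sat Apr 21 2035.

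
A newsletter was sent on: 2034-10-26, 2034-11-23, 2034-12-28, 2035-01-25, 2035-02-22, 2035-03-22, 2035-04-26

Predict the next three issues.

Gaps: 28, 35, 28, 28, 28, 35 days — a mix of 28 and 35. Every date is a Thursday.
Each is the 4th Thursday of its month.
4th Thursday of May 2035: 2035-05-24.
June 2035 — 4th Thursday is 2035-06-28.
July 2035 — 4th Thursday is 2035-07-26.

2035-05-24, 2035-06-28, 2035-07-26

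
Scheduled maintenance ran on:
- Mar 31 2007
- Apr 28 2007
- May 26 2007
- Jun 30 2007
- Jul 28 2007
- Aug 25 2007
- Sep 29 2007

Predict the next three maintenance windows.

Every date is a Saturday; gaps 28, 28, 35, 28, 28, 35 days.
Each is the last Saturday of its month (at least one falls on the 29th or later, ruling out '4th Saturday').
Last Saturday of October 2007: Oct 27 2007.
November 2007 ends with Saturday Nov 24 2007.
December 2007 ends with Saturday Dec 29 2007.

Oct 27 2007, Nov 24 2007, Dec 29 2007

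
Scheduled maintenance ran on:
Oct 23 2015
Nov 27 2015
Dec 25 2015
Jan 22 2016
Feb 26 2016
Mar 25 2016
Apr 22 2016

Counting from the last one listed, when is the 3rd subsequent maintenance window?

Gaps: 35, 28, 28, 35, 28, 28 days — a mix of 28 and 35. Every date is a Friday.
Each is the 4th Friday of its month.
May 2016 — 4th Friday is May 27 2016.
4th Friday of June 2016: Jun 24 2016.
July 2016 — 4th Friday is Jul 22 2016.

Jul 22 2016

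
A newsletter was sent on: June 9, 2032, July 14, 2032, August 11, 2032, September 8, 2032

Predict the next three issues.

October 13, 2032; November 10, 2032; December 8, 2032

Gaps: 35, 28, 28 days — a mix of 28 and 35. Every date is a Wednesday.
Each is the 2nd Wednesday of its month.
2nd Wednesday of October 2032: October 13, 2032.
November 2032 — 2nd Wednesday is November 10, 2032.
December 2032 — 2nd Wednesday is December 8, 2032.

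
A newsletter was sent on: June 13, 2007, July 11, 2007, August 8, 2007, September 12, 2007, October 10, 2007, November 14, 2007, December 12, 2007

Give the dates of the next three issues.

January 9, 2008; February 13, 2008; March 12, 2008

Gaps: 28, 28, 35, 28, 35, 28 days — a mix of 28 and 35. Every date is a Wednesday.
Each is the 2nd Wednesday of its month.
2nd Wednesday of January 2008: January 9, 2008.
February 2008 — 2nd Wednesday is February 13, 2008.
March 2008 — 2nd Wednesday is March 12, 2008.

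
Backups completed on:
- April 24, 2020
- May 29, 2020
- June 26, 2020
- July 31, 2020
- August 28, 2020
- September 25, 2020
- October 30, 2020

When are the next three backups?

November 27, 2020; December 25, 2020; January 29, 2021

All Fridays; the gaps (35, 28, 35, 28, 28, 35) vary with month length.
This is the last Friday of each month.
Last Friday of November 2020: November 27, 2020.
Last Friday of December 2020: December 25, 2020.
January 2021 ends with Friday January 29, 2021.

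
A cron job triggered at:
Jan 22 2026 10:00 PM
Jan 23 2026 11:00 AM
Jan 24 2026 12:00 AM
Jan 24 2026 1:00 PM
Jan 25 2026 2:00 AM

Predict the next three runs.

Jan 25 2026 3:00 PM, Jan 26 2026 4:00 AM, Jan 26 2026 5:00 PM

Gaps: 13, 13, 13, 13 hours — each event is 13 hours after the previous one.
Jan 25 2026 2:00 AM + 13 h = Jan 25 2026 3:00 PM.
Jan 25 2026 3:00 PM + 13 h = Jan 26 2026 4:00 AM.
Jan 26 2026 4:00 AM + 13 h = Jan 26 2026 5:00 PM.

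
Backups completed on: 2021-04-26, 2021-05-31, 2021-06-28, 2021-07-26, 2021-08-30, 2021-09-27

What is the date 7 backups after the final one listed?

2022-04-25

All Mondays; the gaps (35, 28, 28, 35, 28) vary with month length.
This is the last Monday of each month.
Last Monday of October 2021: 2021-10-25.
Last Monday of November 2021: 2021-11-29.
December 2021 ends with Monday 2021-12-27.
January 2022 ends with Monday 2022-01-31.
February 2022 ends with Monday 2022-02-28.
Last Monday of March 2022: 2022-03-28.
Last Monday of April 2022: 2022-04-25.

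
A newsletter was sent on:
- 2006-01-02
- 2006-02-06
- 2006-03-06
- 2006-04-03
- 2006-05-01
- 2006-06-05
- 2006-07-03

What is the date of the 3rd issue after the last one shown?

2006-10-02

Gaps: 35, 28, 28, 28, 35, 28 days — a mix of 28 and 35. Every date is a Monday.
Each is the 1st Monday of its month.
August 2006 — 1st Monday is 2006-08-07.
September 2006 — 1st Monday is 2006-09-04.
October 2006 — 1st Monday is 2006-10-02.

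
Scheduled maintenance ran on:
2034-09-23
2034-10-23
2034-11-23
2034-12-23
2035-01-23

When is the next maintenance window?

The day-of-month is always 23 (30, 31, 30, 31 days between events).
So this recurs on the 23rd of each month.
February 2035: 2035-02-23.

2035-02-23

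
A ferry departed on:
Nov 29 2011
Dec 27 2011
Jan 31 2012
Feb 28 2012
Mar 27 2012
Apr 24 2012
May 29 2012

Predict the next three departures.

Jun 26 2012, Jul 31 2012, Aug 28 2012

Every date is a Tuesday; gaps 28, 35, 28, 28, 28, 35 days.
Each is the last Tuesday of its month (at least one falls on the 29th or later, ruling out '4th Tuesday').
Last Tuesday of June 2012: Jun 26 2012.
Last Tuesday of July 2012: Jul 31 2012.
Last Tuesday of August 2012: Aug 28 2012.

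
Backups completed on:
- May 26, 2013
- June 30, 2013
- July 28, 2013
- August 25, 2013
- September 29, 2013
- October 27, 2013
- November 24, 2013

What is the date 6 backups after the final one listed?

All Sundays; the gaps (35, 28, 28, 35, 28, 28) vary with month length.
This is the last Sunday of each month.
Last Sunday of December 2013: December 29, 2013.
January 2014 ends with Sunday January 26, 2014.
February 2014 ends with Sunday February 23, 2014.
Last Sunday of March 2014: March 30, 2014.
April 2014 ends with Sunday April 27, 2014.
Last Sunday of May 2014: May 25, 2014.

May 25, 2014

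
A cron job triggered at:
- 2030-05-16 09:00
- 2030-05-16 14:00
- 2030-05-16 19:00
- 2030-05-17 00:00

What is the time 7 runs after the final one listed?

2030-05-18 11:00

Gaps: 5, 5, 5 hours — each event is 5 hours after the previous one.
2030-05-17 00:00 + 5 h = 2030-05-17 05:00.
2030-05-17 05:00 + 5 h = 2030-05-17 10:00.
2030-05-17 10:00 + 5 h = 2030-05-17 15:00.
2030-05-17 15:00 + 5 h = 2030-05-17 20:00.
2030-05-17 20:00 + 5 h = 2030-05-18 01:00.
2030-05-18 01:00 + 5 h = 2030-05-18 06:00.
2030-05-18 06:00 + 5 h = 2030-05-18 11:00.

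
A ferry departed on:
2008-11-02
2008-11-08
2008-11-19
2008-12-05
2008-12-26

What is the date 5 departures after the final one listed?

Gaps: 6, 11, 16, 21 days — each gap is 5 larger than the previous one.
Next gap: 26 days. 2008-12-26 + 26 days = 2009-01-21.
Next gap: 31 days. 2009-01-21 + 31 days = 2009-02-21.
Next gap: 36 days. 2009-02-21 + 36 days = 2009-03-29.
Next gap: 41 days. 2009-03-29 + 41 days = 2009-05-09.
Next gap: 46 days. 2009-05-09 + 46 days = 2009-06-24.

2009-06-24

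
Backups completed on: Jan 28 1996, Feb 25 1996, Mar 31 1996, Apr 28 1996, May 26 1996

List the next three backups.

These are Sundays with 28, 35, 28, 28-day gaps.
Each is the final Sunday of its month — Mar 31 1996 is past the 28th, so '4th Sunday' doesn't fit.
June 1996 ends with Sunday Jun 30 1996.
July 1996 ends with Sunday Jul 28 1996.
August 1996 ends with Sunday Aug 25 1996.

Jun 30 1996, Jul 28 1996, Aug 25 1996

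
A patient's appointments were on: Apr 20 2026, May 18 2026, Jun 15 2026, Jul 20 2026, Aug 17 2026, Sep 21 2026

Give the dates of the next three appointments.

Oct 19 2026, Nov 16 2026, Dec 21 2026

These are Mondays at 28- or 35-day spacing (28, 28, 35, 28, 35).
The pattern: 3rd Monday of the month.
October 2026 — 3rd Monday is Oct 19 2026.
3rd Monday of November 2026: Nov 16 2026.
December 2026 — 3rd Monday is Dec 21 2026.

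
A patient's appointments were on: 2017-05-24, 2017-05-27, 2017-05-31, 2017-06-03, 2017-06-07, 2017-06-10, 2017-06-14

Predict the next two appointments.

Every event lands on a Wednesday or Saturday (gaps cycle 3, 4, 3, 4, 3, 4).
So the schedule is: every Wednesday and Saturday.
Next Saturday: 2017-06-17.
Next Wednesday: 2017-06-21.

2017-06-17, 2017-06-21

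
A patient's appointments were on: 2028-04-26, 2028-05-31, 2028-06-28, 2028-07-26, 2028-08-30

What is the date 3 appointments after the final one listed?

2028-11-29

Every date is a Wednesday; gaps 35, 28, 28, 35 days.
Each is the last Wednesday of its month (at least one falls on the 29th or later, ruling out '4th Wednesday').
September 2028 ends with Wednesday 2028-09-27.
Last Wednesday of October 2028: 2028-10-25.
November 2028 ends with Wednesday 2028-11-29.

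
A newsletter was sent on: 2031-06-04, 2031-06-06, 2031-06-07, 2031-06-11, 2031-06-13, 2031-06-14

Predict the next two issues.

Every event lands on a Wednesday or Friday or Saturday (gaps cycle 2, 1, 4, 2, 1).
So the schedule is: every Wednesday, Friday and Saturday.
Next Wednesday: 2031-06-18.
The following Friday is 2031-06-20.

2031-06-18, 2031-06-20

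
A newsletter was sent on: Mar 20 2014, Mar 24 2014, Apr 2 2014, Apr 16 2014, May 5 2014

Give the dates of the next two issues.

May 29 2014, Jun 27 2014

Intervals are 4, 9, 14, 19 days — an arithmetic progression with common difference 5.
Next gap: 24 days. May 5 2014 + 24 days = May 29 2014.
Next gap: 29 days. May 29 2014 + 29 days = Jun 27 2014.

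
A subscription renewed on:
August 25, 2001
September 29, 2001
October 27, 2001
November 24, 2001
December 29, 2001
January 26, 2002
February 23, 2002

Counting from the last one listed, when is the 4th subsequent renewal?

Every date is a Saturday; gaps 35, 28, 28, 35, 28, 28 days.
Each is the last Saturday of its month (at least one falls on the 29th or later, ruling out '4th Saturday').
Last Saturday of March 2002: March 30, 2002.
Last Saturday of April 2002: April 27, 2002.
May 2002 ends with Saturday May 25, 2002.
June 2002 ends with Saturday June 29, 2002.

June 29, 2002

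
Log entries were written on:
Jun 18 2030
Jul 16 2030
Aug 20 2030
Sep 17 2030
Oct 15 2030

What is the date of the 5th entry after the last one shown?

Mar 18 2031

All dates are Tuesdays, 28, 35, 28, 28 days apart.
Specifically, the 3rd Tuesday of each month.
3rd Tuesday of November 2030: Nov 19 2030.
3rd Tuesday of December 2030: Dec 17 2030.
3rd Tuesday of January 2031: Jan 21 2031.
February 2031 — 3rd Tuesday is Feb 18 2031.
3rd Tuesday of March 2031: Mar 18 2031.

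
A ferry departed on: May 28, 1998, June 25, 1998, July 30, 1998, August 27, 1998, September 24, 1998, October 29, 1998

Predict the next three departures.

November 26, 1998; December 31, 1998; January 28, 1999

These are Thursdays with 28, 35, 28, 28, 35-day gaps.
Each is the final Thursday of its month — July 30, 1998 is past the 28th, so '4th Thursday' doesn't fit.
Last Thursday of November 1998: November 26, 1998.
Last Thursday of December 1998: December 31, 1998.
January 1999 ends with Thursday January 28, 1999.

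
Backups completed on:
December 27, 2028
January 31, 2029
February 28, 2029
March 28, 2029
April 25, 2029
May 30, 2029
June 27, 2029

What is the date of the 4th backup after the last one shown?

October 31, 2029

All Wednesdays; the gaps (35, 28, 28, 28, 35, 28) vary with month length.
This is the last Wednesday of each month.
Last Wednesday of July 2029: July 25, 2029.
Last Wednesday of August 2029: August 29, 2029.
September 2029 ends with Wednesday September 26, 2029.
October 2029 ends with Wednesday October 31, 2029.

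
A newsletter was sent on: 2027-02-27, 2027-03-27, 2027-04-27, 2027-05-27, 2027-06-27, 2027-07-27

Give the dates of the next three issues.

2027-08-27, 2027-09-27, 2027-10-27

Gaps: 28, 31, 30, 31, 30 days — not constant. Every event is on the 27th of the month.
Pattern: the 27th of each month.
Next: August 2027 → 2027-08-27.
September 2027: 2027-09-27.
Next: October 2027 → 2027-10-27.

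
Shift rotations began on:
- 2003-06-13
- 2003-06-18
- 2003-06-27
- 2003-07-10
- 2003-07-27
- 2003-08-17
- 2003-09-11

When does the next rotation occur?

Gaps: 5, 9, 13, 17, 21, 25 days — each gap is 4 larger than the previous one.
Next gap: 29 days. 2003-09-11 + 29 days = 2003-10-10.

2003-10-10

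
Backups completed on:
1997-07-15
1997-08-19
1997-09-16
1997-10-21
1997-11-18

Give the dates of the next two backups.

These are Tuesdays at 28- or 35-day spacing (35, 28, 35, 28).
The pattern: 3rd Tuesday of the month.
December 1997 — 3rd Tuesday is 1997-12-16.
3rd Tuesday of January 1998: 1998-01-20.

1997-12-16, 1998-01-20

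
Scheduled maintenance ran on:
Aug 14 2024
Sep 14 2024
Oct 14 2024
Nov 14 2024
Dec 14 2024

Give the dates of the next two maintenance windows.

Jan 14 2025, Feb 14 2025

The day-of-month is always 14 (31, 30, 31, 30 days between events).
So this recurs on the 14th of each month.
Next: January 2025 → Jan 14 2025.
February 2025: Feb 14 2025.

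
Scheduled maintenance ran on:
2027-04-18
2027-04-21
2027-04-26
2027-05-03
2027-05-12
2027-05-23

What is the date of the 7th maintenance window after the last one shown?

Gaps: 3, 5, 7, 9, 11 days — each gap is 2 larger than the previous one.
Next gap: 13 days. 2027-05-23 + 13 days = 2027-06-05.
Next gap: 15 days. 2027-06-05 + 15 days = 2027-06-20.
Next gap: 17 days. 2027-06-20 + 17 days = 2027-07-07.
Next gap: 19 days. 2027-07-07 + 19 days = 2027-07-26.
Next gap: 21 days. 2027-07-26 + 21 days = 2027-08-16.
Next gap: 23 days. 2027-08-16 + 23 days = 2027-09-08.
Next gap: 25 days. 2027-09-08 + 25 days = 2027-10-03.

2027-10-03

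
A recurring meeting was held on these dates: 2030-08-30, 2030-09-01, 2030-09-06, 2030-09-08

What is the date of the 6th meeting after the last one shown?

Every event lands on a Friday or Sunday (gaps cycle 2, 5, 2).
So the schedule is: every Friday and Sunday.
Next Friday: 2030-09-13.
The following Sunday is 2030-09-15.
The following Friday is 2030-09-20.
Next Sunday: 2030-09-22.
Next Friday: 2030-09-27.
The following Sunday is 2030-09-29.

2030-09-29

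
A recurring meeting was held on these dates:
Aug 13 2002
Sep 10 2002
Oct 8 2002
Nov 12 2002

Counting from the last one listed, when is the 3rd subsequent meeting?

Feb 11 2003

All dates are Tuesdays, 28, 28, 35 days apart.
Specifically, the 2nd Tuesday of each month.
December 2002 — 2nd Tuesday is Dec 10 2002.
2nd Tuesday of January 2003: Jan 14 2003.
February 2003 — 2nd Tuesday is Feb 11 2003.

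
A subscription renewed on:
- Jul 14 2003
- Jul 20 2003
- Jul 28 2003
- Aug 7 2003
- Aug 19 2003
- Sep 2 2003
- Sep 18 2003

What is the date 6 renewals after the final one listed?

Feb 3 2004

The spacing grows by 2 each time: 6, 8, 10, 12, 14, 16 days.
Next gap: 18 days. Sep 18 2003 + 18 days = Oct 6 2003.
Next gap: 20 days. Oct 6 2003 + 20 days = Oct 26 2003.
Next gap: 22 days. Oct 26 2003 + 22 days = Nov 17 2003.
Next gap: 24 days. Nov 17 2003 + 24 days = Dec 11 2003.
Next gap: 26 days. Dec 11 2003 + 26 days = Jan 6 2004.
Next gap: 28 days. Jan 6 2004 + 28 days = Feb 3 2004.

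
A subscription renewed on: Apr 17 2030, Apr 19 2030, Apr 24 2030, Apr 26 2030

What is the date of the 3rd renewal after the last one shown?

May 8 2030

Gaps: 2, 5, 2 days — not constant, but cyclic with period 2.
The events fall on every Wednesday and Friday.
The following Wednesday is May 1 2030.
The following Friday is May 3 2030.
Next Wednesday: May 8 2030.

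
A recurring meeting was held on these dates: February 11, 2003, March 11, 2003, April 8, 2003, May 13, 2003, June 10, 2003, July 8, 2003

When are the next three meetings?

August 12, 2003; September 9, 2003; October 14, 2003

These are Tuesdays at 28- or 35-day spacing (28, 28, 35, 28, 28).
The pattern: 2nd Tuesday of the month.
2nd Tuesday of August 2003: August 12, 2003.
2nd Tuesday of September 2003: September 9, 2003.
October 2003 — 2nd Tuesday is October 14, 2003.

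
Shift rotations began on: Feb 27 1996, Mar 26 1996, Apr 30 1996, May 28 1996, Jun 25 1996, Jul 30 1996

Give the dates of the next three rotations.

Every date is a Tuesday; gaps 28, 35, 28, 28, 35 days.
Each is the last Tuesday of its month (at least one falls on the 29th or later, ruling out '4th Tuesday').
August 1996 ends with Tuesday Aug 27 1996.
September 1996 ends with Tuesday Sep 24 1996.
October 1996 ends with Tuesday Oct 29 1996.

Aug 27 1996, Sep 24 1996, Oct 29 1996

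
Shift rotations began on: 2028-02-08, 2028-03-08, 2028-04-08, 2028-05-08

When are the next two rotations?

Each date is the 8th; the gaps (29, 31, 30) track the month lengths.
The rule is the 8th of each month.
Next: June 2028 → 2028-06-08.
July 2028: 2028-07-08.

2028-06-08, 2028-07-08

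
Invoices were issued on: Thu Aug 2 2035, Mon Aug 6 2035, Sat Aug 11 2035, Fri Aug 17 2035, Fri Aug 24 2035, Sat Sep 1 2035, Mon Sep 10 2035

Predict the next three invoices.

Thu Sep 20 2035, Mon Oct 1 2035, Sat Oct 13 2035

The spacing grows by 1 each time: 4, 5, 6, 7, 8, 9 days.
Next gap: 10 days. Mon Sep 10 2035 + 10 days = Thu Sep 20 2035.
Next gap: 11 days. Thu Sep 20 2035 + 11 days = Mon Oct 1 2035.
Next gap: 12 days. Mon Oct 1 2035 + 12 days = Sat Oct 13 2035.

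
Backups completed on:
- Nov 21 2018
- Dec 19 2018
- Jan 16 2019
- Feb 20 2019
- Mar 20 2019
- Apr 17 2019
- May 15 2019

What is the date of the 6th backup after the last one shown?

Nov 20 2019

These are Wednesdays at 28- or 35-day spacing (28, 28, 35, 28, 28, 28).
The pattern: 3rd Wednesday of the month.
June 2019 — 3rd Wednesday is Jun 19 2019.
3rd Wednesday of July 2019: Jul 17 2019.
3rd Wednesday of August 2019: Aug 21 2019.
September 2019 — 3rd Wednesday is Sep 18 2019.
October 2019 — 3rd Wednesday is Oct 16 2019.
November 2019 — 3rd Wednesday is Nov 20 2019.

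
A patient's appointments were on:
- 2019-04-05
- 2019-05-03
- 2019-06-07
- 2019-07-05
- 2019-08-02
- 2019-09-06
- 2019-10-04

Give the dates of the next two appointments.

2019-11-01, 2019-12-06

All dates are Fridays, 28, 35, 28, 28, 35, 28 days apart.
Specifically, the 1st Friday of each month.
1st Friday of November 2019: 2019-11-01.
December 2019 — 1st Friday is 2019-12-06.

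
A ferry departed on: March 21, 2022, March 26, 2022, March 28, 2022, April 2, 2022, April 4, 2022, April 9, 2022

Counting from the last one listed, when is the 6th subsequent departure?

April 30, 2022

Every event lands on a Monday or Saturday (gaps cycle 5, 2, 5, 2, 5).
So the schedule is: every Monday and Saturday.
Next Monday: April 11, 2022.
The following Saturday is April 16, 2022.
The following Monday is April 18, 2022.
Next Saturday: April 23, 2022.
Next Monday: April 25, 2022.
Next Saturday: April 30, 2022.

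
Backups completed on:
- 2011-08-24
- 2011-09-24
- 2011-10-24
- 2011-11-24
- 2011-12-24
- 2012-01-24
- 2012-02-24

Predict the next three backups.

2012-03-24, 2012-04-24, 2012-05-24

Gaps: 31, 30, 31, 30, 31, 31 days — not constant. Every event is on the 24th of the month.
Pattern: the 24th of each month.
Next: March 2012 → 2012-03-24.
Next: April 2012 → 2012-04-24.
Next: May 2012 → 2012-05-24.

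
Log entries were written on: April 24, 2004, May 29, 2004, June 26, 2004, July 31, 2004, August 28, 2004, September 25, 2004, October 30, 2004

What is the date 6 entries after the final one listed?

All Saturdays; the gaps (35, 28, 35, 28, 28, 35) vary with month length.
This is the last Saturday of each month.
November 2004 ends with Saturday November 27, 2004.
December 2004 ends with Saturday December 25, 2004.
January 2005 ends with Saturday January 29, 2005.
February 2005 ends with Saturday February 26, 2005.
March 2005 ends with Saturday March 26, 2005.
Last Saturday of April 2005: April 30, 2005.

April 30, 2005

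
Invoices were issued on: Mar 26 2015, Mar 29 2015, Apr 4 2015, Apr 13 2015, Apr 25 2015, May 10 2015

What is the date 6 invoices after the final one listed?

Oct 10 2015

Gaps: 3, 6, 9, 12, 15 days — each gap is 3 larger than the previous one.
Next gap: 18 days. May 10 2015 + 18 days = May 28 2015.
Next gap: 21 days. May 28 2015 + 21 days = Jun 18 2015.
Next gap: 24 days. Jun 18 2015 + 24 days = Jul 12 2015.
Next gap: 27 days. Jul 12 2015 + 27 days = Aug 8 2015.
Next gap: 30 days. Aug 8 2015 + 30 days = Sep 7 2015.
Next gap: 33 days. Sep 7 2015 + 33 days = Oct 10 2015.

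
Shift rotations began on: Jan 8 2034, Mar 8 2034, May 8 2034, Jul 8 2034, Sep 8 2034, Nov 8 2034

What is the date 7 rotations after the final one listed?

Jan 8 2036

The day-of-month is always 8 (59, 61, 61, 62, 61 days between events).
So this recurs on the 8th of every 2 months.
January 2035: Jan 8 2035.
March 2035: Mar 8 2035.
Next: May 2035 → May 8 2035.
Next: July 2035 → Jul 8 2035.
Next: September 2035 → Sep 8 2035.
Next: November 2035 → Nov 8 2035.
January 2036: Jan 8 2036.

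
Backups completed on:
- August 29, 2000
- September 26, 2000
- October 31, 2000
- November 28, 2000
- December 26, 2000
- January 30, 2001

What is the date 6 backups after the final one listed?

July 31, 2001

All Tuesdays; the gaps (28, 35, 28, 28, 35) vary with month length.
This is the last Tuesday of each month.
February 2001 ends with Tuesday February 27, 2001.
March 2001 ends with Tuesday March 27, 2001.
Last Tuesday of April 2001: April 24, 2001.
Last Tuesday of May 2001: May 29, 2001.
June 2001 ends with Tuesday June 26, 2001.
July 2001 ends with Tuesday July 31, 2001.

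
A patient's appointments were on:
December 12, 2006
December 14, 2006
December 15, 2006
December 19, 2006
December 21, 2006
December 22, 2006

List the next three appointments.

Gaps: 2, 1, 4, 2, 1 days — not constant, but cyclic with period 3.
The events fall on every Tuesday, Thursday and Friday.
The following Tuesday is December 26, 2006.
Next Thursday: December 28, 2006.
Next Friday: December 29, 2006.

December 26, 2006; December 28, 2006; December 29, 2006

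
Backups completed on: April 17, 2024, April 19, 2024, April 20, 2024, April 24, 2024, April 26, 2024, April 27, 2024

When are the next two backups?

May 1, 2024; May 3, 2024

Every event lands on a Wednesday or Friday or Saturday (gaps cycle 2, 1, 4, 2, 1).
So the schedule is: every Wednesday, Friday and Saturday.
The following Wednesday is May 1, 2024.
Next Friday: May 3, 2024.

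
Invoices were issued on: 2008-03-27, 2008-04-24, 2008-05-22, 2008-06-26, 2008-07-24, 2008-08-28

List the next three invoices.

2008-09-25, 2008-10-23, 2008-11-27

All dates are Thursdays, 28, 28, 35, 28, 35 days apart.
Specifically, the 4th Thursday of each month.
September 2008 — 4th Thursday is 2008-09-25.
October 2008 — 4th Thursday is 2008-10-23.
November 2008 — 4th Thursday is 2008-11-27.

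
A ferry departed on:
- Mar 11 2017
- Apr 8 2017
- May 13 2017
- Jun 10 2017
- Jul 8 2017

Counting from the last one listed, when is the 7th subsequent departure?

All dates are Saturdays, 28, 35, 28, 28 days apart.
Specifically, the 2nd Saturday of each month.
August 2017 — 2nd Saturday is Aug 12 2017.
September 2017 — 2nd Saturday is Sep 9 2017.
2nd Saturday of October 2017: Oct 14 2017.
2nd Saturday of November 2017: Nov 11 2017.
December 2017 — 2nd Saturday is Dec 9 2017.
2nd Saturday of January 2018: Jan 13 2018.
February 2018 — 2nd Saturday is Feb 10 2018.

Feb 10 2018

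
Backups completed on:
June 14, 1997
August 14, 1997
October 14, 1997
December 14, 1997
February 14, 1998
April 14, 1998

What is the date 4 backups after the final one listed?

December 14, 1998

Each date is the 14th; the gaps (61, 61, 61, 62, 59) track the month lengths.
The rule is the 14th of every 2 months.
Next: June 1998 → June 14, 1998.
August 1998: August 14, 1998.
October 1998: October 14, 1998.
Next: December 1998 → December 14, 1998.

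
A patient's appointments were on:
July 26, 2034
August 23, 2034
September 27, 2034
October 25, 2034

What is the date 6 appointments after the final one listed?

April 25, 2035

These are Wednesdays at 28- or 35-day spacing (28, 35, 28).
The pattern: 4th Wednesday of the month.
November 2034 — 4th Wednesday is November 22, 2034.
December 2034 — 4th Wednesday is December 27, 2034.
January 2035 — 4th Wednesday is January 24, 2035.
February 2035 — 4th Wednesday is February 28, 2035.
4th Wednesday of March 2035: March 28, 2035.
April 2035 — 4th Wednesday is April 25, 2035.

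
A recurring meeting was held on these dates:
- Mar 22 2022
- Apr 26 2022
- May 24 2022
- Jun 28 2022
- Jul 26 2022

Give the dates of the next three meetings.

These are Tuesdays at 28- or 35-day spacing (35, 28, 35, 28).
The pattern: 4th Tuesday of the month.
4th Tuesday of August 2022: Aug 23 2022.
4th Tuesday of September 2022: Sep 27 2022.
4th Tuesday of October 2022: Oct 25 2022.

Aug 23 2022, Sep 27 2022, Oct 25 2022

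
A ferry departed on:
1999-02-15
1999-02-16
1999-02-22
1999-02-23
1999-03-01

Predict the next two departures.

Gaps: 1, 6, 1, 6 days — not constant, but cyclic with period 2.
The events fall on every Monday and Tuesday.
The following Tuesday is 1999-03-02.
The following Monday is 1999-03-08.

1999-03-02, 1999-03-08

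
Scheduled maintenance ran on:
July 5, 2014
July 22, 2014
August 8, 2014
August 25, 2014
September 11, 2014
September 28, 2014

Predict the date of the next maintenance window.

October 15, 2014

The spacing is 17, 17, 17, 17, 17 days — always 17 days.
September 28, 2014 + 17 days = October 15, 2014.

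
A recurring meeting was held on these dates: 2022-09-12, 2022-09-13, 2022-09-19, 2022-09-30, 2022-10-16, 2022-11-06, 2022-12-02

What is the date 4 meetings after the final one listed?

2023-05-05

The spacing grows by 5 each time: 1, 6, 11, 16, 21, 26 days.
Next gap: 31 days. 2022-12-02 + 31 days = 2023-01-02.
Next gap: 36 days. 2023-01-02 + 36 days = 2023-02-07.
Next gap: 41 days. 2023-02-07 + 41 days = 2023-03-20.
Next gap: 46 days. 2023-03-20 + 46 days = 2023-05-05.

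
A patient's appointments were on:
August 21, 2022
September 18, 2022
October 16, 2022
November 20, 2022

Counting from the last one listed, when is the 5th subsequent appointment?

These are Sundays at 28- or 35-day spacing (28, 28, 35).
The pattern: 3rd Sunday of the month.
3rd Sunday of December 2022: December 18, 2022.
3rd Sunday of January 2023: January 15, 2023.
3rd Sunday of February 2023: February 19, 2023.
March 2023 — 3rd Sunday is March 19, 2023.
3rd Sunday of April 2023: April 16, 2023.

April 16, 2023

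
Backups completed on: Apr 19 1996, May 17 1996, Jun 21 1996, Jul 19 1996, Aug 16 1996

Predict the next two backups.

All dates are Fridays, 28, 35, 28, 28 days apart.
Specifically, the 3rd Friday of each month.
3rd Friday of September 1996: Sep 20 1996.
October 1996 — 3rd Friday is Oct 18 1996.

Sep 20 1996, Oct 18 1996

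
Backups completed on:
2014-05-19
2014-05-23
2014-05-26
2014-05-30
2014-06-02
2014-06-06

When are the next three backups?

2014-06-09, 2014-06-13, 2014-06-16

Every event lands on a Monday or Friday (gaps cycle 4, 3, 4, 3, 4).
So the schedule is: every Monday and Friday.
Next Monday: 2014-06-09.
The following Friday is 2014-06-13.
Next Monday: 2014-06-16.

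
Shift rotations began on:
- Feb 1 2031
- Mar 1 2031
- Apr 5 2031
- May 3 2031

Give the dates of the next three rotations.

Jun 7 2031, Jul 5 2031, Aug 2 2031

Gaps: 28, 35, 28 days — a mix of 28 and 35. Every date is a Saturday.
Each is the 1st Saturday of its month.
1st Saturday of June 2031: Jun 7 2031.
1st Saturday of July 2031: Jul 5 2031.
August 2031 — 1st Saturday is Aug 2 2031.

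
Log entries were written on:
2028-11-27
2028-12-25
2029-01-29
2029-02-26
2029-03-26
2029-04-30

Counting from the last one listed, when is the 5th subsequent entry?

All Mondays; the gaps (28, 35, 28, 28, 35) vary with month length.
This is the last Monday of each month.
May 2029 ends with Monday 2029-05-28.
Last Monday of June 2029: 2029-06-25.
July 2029 ends with Monday 2029-07-30.
August 2029 ends with Monday 2029-08-27.
September 2029 ends with Monday 2029-09-24.

2029-09-24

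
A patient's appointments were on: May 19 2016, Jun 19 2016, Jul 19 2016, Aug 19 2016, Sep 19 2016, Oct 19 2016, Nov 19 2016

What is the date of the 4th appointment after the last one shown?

Gaps: 31, 30, 31, 31, 30, 31 days — not constant. Every event is on the 19th of the month.
Pattern: the 19th of each month.
December 2016: Dec 19 2016.
January 2017: Jan 19 2017.
February 2017: Feb 19 2017.
March 2017: Mar 19 2017.

Mar 19 2017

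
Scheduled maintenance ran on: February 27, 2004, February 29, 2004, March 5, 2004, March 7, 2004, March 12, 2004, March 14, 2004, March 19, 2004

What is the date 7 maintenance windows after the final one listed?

April 11, 2004

The gap pattern 2, 5, 2, 5, 2, 5 repeats every 2 events.
These are the Fridays and Sundays of each week.
The following Sunday is March 21, 2004.
Next Friday: March 26, 2004.
Next Sunday: March 28, 2004.
The following Friday is April 2, 2004.
The following Sunday is April 4, 2004.
Next Friday: April 9, 2004.
Next Sunday: April 11, 2004.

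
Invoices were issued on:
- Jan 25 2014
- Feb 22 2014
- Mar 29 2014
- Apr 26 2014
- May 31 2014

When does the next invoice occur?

Jun 28 2014

Every date is a Saturday; gaps 28, 35, 28, 35 days.
Each is the last Saturday of its month (at least one falls on the 29th or later, ruling out '4th Saturday').
Last Saturday of June 2014: Jun 28 2014.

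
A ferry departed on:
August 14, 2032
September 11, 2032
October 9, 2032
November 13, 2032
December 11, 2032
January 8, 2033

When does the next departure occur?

These are Saturdays at 28- or 35-day spacing (28, 28, 35, 28, 28).
The pattern: 2nd Saturday of the month.
2nd Saturday of February 2033: February 12, 2033.

February 12, 2033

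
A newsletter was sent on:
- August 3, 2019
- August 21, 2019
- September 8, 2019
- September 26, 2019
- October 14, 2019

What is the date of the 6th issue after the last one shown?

Gaps between consecutive events: 18, 18, 18, 18 days — a constant 18-day interval.
October 14, 2019 + 18 days = November 1, 2019.
November 1, 2019 + 18 days = November 19, 2019.
November 19, 2019 + 18 days = December 7, 2019.
December 7, 2019 + 18 days = December 25, 2019.
December 25, 2019 + 18 days = January 12, 2020.
January 12, 2020 + 18 days = January 30, 2020.

January 30, 2020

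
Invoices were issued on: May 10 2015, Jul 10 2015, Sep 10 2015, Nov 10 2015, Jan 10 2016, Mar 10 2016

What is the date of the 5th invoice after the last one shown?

Gaps: 61, 62, 61, 61, 60 days — not constant. Every event is on the 10th of the month.
Pattern: the 10th of every 2 months.
May 2016: May 10 2016.
Next: July 2016 → Jul 10 2016.
Next: September 2016 → Sep 10 2016.
November 2016: Nov 10 2016.
January 2017: Jan 10 2017.

Jan 10 2017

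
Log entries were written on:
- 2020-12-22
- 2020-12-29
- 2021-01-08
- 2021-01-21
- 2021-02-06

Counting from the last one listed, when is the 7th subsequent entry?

Intervals are 7, 10, 13, 16 days — an arithmetic progression with common difference 3.
Next gap: 19 days. 2021-02-06 + 19 days = 2021-02-25.
Next gap: 22 days. 2021-02-25 + 22 days = 2021-03-19.
Next gap: 25 days. 2021-03-19 + 25 days = 2021-04-13.
Next gap: 28 days. 2021-04-13 + 28 days = 2021-05-11.
Next gap: 31 days. 2021-05-11 + 31 days = 2021-06-11.
Next gap: 34 days. 2021-06-11 + 34 days = 2021-07-15.
Next gap: 37 days. 2021-07-15 + 37 days = 2021-08-21.

2021-08-21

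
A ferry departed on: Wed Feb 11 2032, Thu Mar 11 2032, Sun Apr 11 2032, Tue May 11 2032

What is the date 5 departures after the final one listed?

Gaps: 29, 31, 30 days — not constant. Every event is on the 11th of the month.
Pattern: the 11th of each month.
Next: June 2032 → Fri Jun 11 2032.
July 2032: Sun Jul 11 2032.
Next: August 2032 → Wed Aug 11 2032.
September 2032: Sat Sep 11 2032.
Next: October 2032 → Mon Oct 11 2032.

Mon Oct 11 2032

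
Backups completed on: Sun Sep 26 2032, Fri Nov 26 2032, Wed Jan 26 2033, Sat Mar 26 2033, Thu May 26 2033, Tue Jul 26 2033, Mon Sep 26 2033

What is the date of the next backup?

The day-of-month is always 26 (61, 61, 59, 61, 61, 62 days between events).
So this recurs on the 26th of every 2 months.
Next: November 2033 → Sat Nov 26 2033.

Sat Nov 26 2033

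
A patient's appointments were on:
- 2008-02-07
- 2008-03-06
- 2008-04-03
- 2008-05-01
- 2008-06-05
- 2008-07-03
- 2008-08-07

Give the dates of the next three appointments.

2008-09-04, 2008-10-02, 2008-11-06

All dates are Thursdays, 28, 28, 28, 35, 28, 35 days apart.
Specifically, the 1st Thursday of each month.
September 2008 — 1st Thursday is 2008-09-04.
October 2008 — 1st Thursday is 2008-10-02.
1st Thursday of November 2008: 2008-11-06.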